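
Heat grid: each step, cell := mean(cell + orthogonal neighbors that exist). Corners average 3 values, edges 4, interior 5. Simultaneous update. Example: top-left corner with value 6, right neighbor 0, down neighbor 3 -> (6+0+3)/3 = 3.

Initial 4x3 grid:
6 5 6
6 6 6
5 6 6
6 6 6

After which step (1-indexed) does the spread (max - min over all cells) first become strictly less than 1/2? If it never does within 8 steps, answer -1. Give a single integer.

Answer: 1

Derivation:
Step 1: max=6, min=17/3, spread=1/3
  -> spread < 1/2 first at step 1
Step 2: max=6, min=1373/240, spread=67/240
Step 3: max=1069/180, min=12373/2160, spread=91/432
Step 4: max=31943/5400, min=745277/129600, spread=4271/25920
Step 5: max=70711/12000, min=44827003/7776000, spread=39749/311040
Step 6: max=14283581/2430000, min=2695461977/466560000, spread=1879423/18662400
Step 7: max=3421320041/583200000, min=162003688843/27993600000, spread=3551477/44789760
Step 8: max=17081848787/2916000000, min=9733340923937/1679616000000, spread=846431819/13436928000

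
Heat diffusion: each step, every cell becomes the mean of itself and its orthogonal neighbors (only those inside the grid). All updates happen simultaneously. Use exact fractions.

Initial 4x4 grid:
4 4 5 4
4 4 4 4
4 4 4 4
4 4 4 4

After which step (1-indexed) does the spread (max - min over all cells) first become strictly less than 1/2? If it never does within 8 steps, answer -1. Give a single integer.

Answer: 1

Derivation:
Step 1: max=13/3, min=4, spread=1/3
  -> spread < 1/2 first at step 1
Step 2: max=511/120, min=4, spread=31/120
Step 3: max=4531/1080, min=4, spread=211/1080
Step 4: max=448843/108000, min=4, spread=16843/108000
Step 5: max=4026643/972000, min=36079/9000, spread=130111/972000
Step 6: max=120282367/29160000, min=2167159/540000, spread=3255781/29160000
Step 7: max=3599553691/874800000, min=2171107/540000, spread=82360351/874800000
Step 8: max=107727316891/26244000000, min=391306441/97200000, spread=2074577821/26244000000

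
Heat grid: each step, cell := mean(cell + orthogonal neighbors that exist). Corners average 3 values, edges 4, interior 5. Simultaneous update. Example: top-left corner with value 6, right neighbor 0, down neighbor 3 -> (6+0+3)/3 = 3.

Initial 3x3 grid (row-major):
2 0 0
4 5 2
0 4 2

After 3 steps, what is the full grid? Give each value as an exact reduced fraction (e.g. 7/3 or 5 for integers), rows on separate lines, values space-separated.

Answer: 53/24 1163/576 50/27
1439/576 19/8 1261/576
583/216 1519/576 269/108

Derivation:
After step 1:
  2 7/4 2/3
  11/4 3 9/4
  8/3 11/4 8/3
After step 2:
  13/6 89/48 14/9
  125/48 5/2 103/48
  49/18 133/48 23/9
After step 3:
  53/24 1163/576 50/27
  1439/576 19/8 1261/576
  583/216 1519/576 269/108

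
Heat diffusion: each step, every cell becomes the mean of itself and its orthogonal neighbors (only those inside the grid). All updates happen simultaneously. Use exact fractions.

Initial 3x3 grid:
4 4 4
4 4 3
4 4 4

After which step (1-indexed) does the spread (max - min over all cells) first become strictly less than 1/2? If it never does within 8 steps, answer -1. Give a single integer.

Answer: 1

Derivation:
Step 1: max=4, min=11/3, spread=1/3
  -> spread < 1/2 first at step 1
Step 2: max=4, min=893/240, spread=67/240
Step 3: max=793/200, min=8203/2160, spread=1807/10800
Step 4: max=21239/5400, min=3298037/864000, spread=33401/288000
Step 5: max=2116609/540000, min=29874067/7776000, spread=3025513/38880000
Step 6: max=112444051/28800000, min=11976673133/3110400000, spread=53531/995328
Step 7: max=30312883949/7776000000, min=720463074151/186624000000, spread=450953/11943936
Step 8: max=3631471389481/933120000000, min=43280856439397/11197440000000, spread=3799043/143327232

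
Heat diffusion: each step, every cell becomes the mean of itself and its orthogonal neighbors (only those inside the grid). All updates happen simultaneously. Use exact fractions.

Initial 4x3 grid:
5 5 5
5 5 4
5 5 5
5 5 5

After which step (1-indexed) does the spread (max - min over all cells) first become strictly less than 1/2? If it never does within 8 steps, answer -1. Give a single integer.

Step 1: max=5, min=14/3, spread=1/3
  -> spread < 1/2 first at step 1
Step 2: max=5, min=569/120, spread=31/120
Step 3: max=5, min=5189/1080, spread=211/1080
Step 4: max=8953/1800, min=523103/108000, spread=14077/108000
Step 5: max=536317/108000, min=4719593/972000, spread=5363/48600
Step 6: max=297131/60000, min=142059191/29160000, spread=93859/1166400
Step 7: max=480663533/97200000, min=8537725519/1749600000, spread=4568723/69984000
Step 8: max=14398381111/2916000000, min=513099564371/104976000000, spread=8387449/167961600

Answer: 1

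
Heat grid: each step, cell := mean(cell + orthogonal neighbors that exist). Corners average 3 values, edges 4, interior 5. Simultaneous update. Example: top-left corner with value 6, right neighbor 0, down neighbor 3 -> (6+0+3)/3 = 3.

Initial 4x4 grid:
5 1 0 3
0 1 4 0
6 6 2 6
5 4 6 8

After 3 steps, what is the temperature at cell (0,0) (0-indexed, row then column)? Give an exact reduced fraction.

Answer: 12/5

Derivation:
Step 1: cell (0,0) = 2
Step 2: cell (0,0) = 9/4
Step 3: cell (0,0) = 12/5
Full grid after step 3:
  12/5 1659/800 5057/2400 181/90
  2329/800 1429/500 1299/500 2389/800
  1903/480 3829/1000 12467/3000 5801/1440
  1633/360 153/32 6917/1440 5519/1080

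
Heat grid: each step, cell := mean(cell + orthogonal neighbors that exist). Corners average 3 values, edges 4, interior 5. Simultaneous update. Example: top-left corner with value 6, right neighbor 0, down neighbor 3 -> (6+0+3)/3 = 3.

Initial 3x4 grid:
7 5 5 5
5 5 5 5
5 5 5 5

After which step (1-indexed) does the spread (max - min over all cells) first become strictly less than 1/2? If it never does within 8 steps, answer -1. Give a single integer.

Answer: 3

Derivation:
Step 1: max=17/3, min=5, spread=2/3
Step 2: max=50/9, min=5, spread=5/9
Step 3: max=581/108, min=5, spread=41/108
  -> spread < 1/2 first at step 3
Step 4: max=69017/12960, min=5, spread=4217/12960
Step 5: max=4097149/777600, min=18079/3600, spread=38417/155520
Step 6: max=244480211/46656000, min=362597/72000, spread=1903471/9331200
Step 7: max=14597789089/2799360000, min=10915759/2160000, spread=18038617/111974400
Step 8: max=873076182851/167961600000, min=984926759/194400000, spread=883978523/6718464000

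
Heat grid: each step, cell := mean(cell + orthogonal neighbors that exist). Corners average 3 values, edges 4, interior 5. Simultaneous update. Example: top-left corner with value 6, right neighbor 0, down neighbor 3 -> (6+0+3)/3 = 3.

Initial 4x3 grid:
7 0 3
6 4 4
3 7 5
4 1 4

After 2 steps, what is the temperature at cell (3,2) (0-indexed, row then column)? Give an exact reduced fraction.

Step 1: cell (3,2) = 10/3
Step 2: cell (3,2) = 37/9
Full grid after step 2:
  77/18 431/120 59/18
  139/30 207/50 233/60
  25/6 111/25 49/12
  35/9 7/2 37/9

Answer: 37/9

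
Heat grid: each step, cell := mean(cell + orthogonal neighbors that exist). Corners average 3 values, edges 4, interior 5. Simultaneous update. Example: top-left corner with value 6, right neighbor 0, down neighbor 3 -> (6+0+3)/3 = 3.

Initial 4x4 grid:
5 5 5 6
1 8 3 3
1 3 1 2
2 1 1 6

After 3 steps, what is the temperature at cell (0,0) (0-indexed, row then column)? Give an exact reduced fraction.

Step 1: cell (0,0) = 11/3
Step 2: cell (0,0) = 79/18
Step 3: cell (0,0) = 110/27
Full grid after step 3:
  110/27 4001/900 389/90 116/27
  6367/1800 5401/1500 5731/1500 329/90
  4397/1800 8263/3000 2809/1000 917/300
  2179/1080 7519/3600 2953/1200 21/8

Answer: 110/27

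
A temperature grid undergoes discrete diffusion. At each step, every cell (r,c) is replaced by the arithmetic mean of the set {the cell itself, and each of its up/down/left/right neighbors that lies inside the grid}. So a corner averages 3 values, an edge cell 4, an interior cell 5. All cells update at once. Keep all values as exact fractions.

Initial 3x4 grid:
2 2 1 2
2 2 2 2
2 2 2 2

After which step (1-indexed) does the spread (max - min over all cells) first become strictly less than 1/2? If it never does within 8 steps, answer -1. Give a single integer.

Answer: 1

Derivation:
Step 1: max=2, min=5/3, spread=1/3
  -> spread < 1/2 first at step 1
Step 2: max=2, min=209/120, spread=31/120
Step 3: max=2, min=1949/1080, spread=211/1080
Step 4: max=3553/1800, min=199103/108000, spread=14077/108000
Step 5: max=212317/108000, min=1803593/972000, spread=5363/48600
Step 6: max=117131/60000, min=54579191/29160000, spread=93859/1166400
Step 7: max=189063533/97200000, min=3288925519/1749600000, spread=4568723/69984000
Step 8: max=5650381111/2916000000, min=198171564371/104976000000, spread=8387449/167961600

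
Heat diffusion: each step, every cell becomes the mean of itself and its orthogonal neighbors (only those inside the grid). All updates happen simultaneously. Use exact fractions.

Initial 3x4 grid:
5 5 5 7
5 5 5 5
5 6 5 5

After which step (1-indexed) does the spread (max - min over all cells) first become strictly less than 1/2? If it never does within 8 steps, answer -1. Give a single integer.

Answer: 3

Derivation:
Step 1: max=17/3, min=5, spread=2/3
Step 2: max=50/9, min=5, spread=5/9
Step 3: max=581/108, min=1837/360, spread=299/1080
  -> spread < 1/2 first at step 3
Step 4: max=346777/64800, min=55247/10800, spread=3059/12960
Step 5: max=20618333/3888000, min=16671859/3240000, spread=3060511/19440000
Step 6: max=1233555727/233280000, min=25078349/4860000, spread=1191799/9331200
Step 7: max=73757396693/13996800000, min=60292533079/11664000000, spread=7031784991/69984000000
Step 8: max=4417687154287/839808000000, min=3624256782011/699840000000, spread=342895079369/4199040000000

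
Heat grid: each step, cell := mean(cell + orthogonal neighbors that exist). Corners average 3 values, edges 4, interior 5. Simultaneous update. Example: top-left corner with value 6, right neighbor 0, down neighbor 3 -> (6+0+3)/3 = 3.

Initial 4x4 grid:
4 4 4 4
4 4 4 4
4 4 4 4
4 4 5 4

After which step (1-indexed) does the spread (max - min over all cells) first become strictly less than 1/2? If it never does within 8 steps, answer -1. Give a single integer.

Answer: 1

Derivation:
Step 1: max=13/3, min=4, spread=1/3
  -> spread < 1/2 first at step 1
Step 2: max=511/120, min=4, spread=31/120
Step 3: max=4531/1080, min=4, spread=211/1080
Step 4: max=448843/108000, min=4, spread=16843/108000
Step 5: max=4026643/972000, min=36079/9000, spread=130111/972000
Step 6: max=120282367/29160000, min=2167159/540000, spread=3255781/29160000
Step 7: max=3599553691/874800000, min=2171107/540000, spread=82360351/874800000
Step 8: max=107727316891/26244000000, min=391306441/97200000, spread=2074577821/26244000000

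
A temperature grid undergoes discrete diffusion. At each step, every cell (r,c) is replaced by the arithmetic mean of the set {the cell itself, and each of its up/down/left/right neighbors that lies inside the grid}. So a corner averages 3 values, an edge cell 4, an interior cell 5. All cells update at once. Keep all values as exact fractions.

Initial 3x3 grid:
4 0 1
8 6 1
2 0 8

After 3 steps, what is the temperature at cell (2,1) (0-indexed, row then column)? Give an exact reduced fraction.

Answer: 535/144

Derivation:
Step 1: cell (2,1) = 4
Step 2: cell (2,1) = 10/3
Step 3: cell (2,1) = 535/144
Full grid after step 3:
  497/144 1835/576 1115/432
  281/72 259/80 113/36
  203/54 535/144 29/9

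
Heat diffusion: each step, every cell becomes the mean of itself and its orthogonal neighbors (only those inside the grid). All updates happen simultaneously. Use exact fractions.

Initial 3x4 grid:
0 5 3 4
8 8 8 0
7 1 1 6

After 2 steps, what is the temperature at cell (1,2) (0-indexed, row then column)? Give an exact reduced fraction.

Answer: 47/10

Derivation:
Step 1: cell (1,2) = 4
Step 2: cell (1,2) = 47/10
Full grid after step 2:
  169/36 29/6 23/6 71/18
  257/48 24/5 47/10 79/24
  46/9 235/48 175/48 65/18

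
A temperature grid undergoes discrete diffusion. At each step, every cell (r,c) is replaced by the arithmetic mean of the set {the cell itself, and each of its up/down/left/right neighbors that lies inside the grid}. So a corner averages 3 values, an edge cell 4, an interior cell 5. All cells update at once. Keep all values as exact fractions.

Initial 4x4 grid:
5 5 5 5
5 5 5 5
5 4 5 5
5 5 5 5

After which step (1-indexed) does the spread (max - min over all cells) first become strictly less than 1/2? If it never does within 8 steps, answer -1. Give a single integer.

Step 1: max=5, min=19/4, spread=1/4
  -> spread < 1/2 first at step 1
Step 2: max=5, min=239/50, spread=11/50
Step 3: max=5, min=11633/2400, spread=367/2400
Step 4: max=2987/600, min=52429/10800, spread=1337/10800
Step 5: max=89531/18000, min=1578331/324000, spread=33227/324000
Step 6: max=535951/108000, min=47385673/9720000, spread=849917/9720000
Step 7: max=8031467/1620000, min=1424285653/291600000, spread=21378407/291600000
Step 8: max=2406311657/486000000, min=42773537629/8748000000, spread=540072197/8748000000

Answer: 1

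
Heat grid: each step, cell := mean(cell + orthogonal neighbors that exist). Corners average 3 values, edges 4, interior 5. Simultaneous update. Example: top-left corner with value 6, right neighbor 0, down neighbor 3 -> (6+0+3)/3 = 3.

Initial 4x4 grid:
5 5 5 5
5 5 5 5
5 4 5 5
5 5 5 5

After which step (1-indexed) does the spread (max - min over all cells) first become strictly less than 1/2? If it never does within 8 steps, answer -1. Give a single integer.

Answer: 1

Derivation:
Step 1: max=5, min=19/4, spread=1/4
  -> spread < 1/2 first at step 1
Step 2: max=5, min=239/50, spread=11/50
Step 3: max=5, min=11633/2400, spread=367/2400
Step 4: max=2987/600, min=52429/10800, spread=1337/10800
Step 5: max=89531/18000, min=1578331/324000, spread=33227/324000
Step 6: max=535951/108000, min=47385673/9720000, spread=849917/9720000
Step 7: max=8031467/1620000, min=1424285653/291600000, spread=21378407/291600000
Step 8: max=2406311657/486000000, min=42773537629/8748000000, spread=540072197/8748000000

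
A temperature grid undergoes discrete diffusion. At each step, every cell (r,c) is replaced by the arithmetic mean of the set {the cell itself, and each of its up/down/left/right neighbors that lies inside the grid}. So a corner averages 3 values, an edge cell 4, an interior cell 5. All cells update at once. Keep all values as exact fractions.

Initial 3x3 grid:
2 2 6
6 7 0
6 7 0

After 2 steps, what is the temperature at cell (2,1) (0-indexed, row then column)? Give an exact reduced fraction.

Step 1: cell (2,1) = 5
Step 2: cell (2,1) = 271/60
Full grid after step 2:
  77/18 293/80 61/18
  1159/240 443/100 253/80
  199/36 271/60 127/36

Answer: 271/60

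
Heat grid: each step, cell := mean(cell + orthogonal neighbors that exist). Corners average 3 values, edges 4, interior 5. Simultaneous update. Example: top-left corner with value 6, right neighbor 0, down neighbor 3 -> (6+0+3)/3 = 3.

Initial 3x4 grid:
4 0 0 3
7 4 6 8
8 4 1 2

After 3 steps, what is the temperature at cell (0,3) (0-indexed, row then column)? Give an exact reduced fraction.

Answer: 941/270

Derivation:
Step 1: cell (0,3) = 11/3
Step 2: cell (0,3) = 32/9
Step 3: cell (0,3) = 941/270
Full grid after step 3:
  532/135 991/288 4739/1440 941/270
  1459/320 807/200 439/120 10847/2880
  10757/2160 637/144 1421/360 8353/2160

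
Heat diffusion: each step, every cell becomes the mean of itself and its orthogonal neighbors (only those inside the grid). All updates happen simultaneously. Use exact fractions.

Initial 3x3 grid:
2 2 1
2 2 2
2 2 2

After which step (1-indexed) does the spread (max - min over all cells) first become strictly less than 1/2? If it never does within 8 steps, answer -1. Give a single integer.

Answer: 1

Derivation:
Step 1: max=2, min=5/3, spread=1/3
  -> spread < 1/2 first at step 1
Step 2: max=2, min=31/18, spread=5/18
Step 3: max=2, min=391/216, spread=41/216
Step 4: max=709/360, min=23789/12960, spread=347/2592
Step 5: max=7043/3600, min=1448263/777600, spread=2921/31104
Step 6: max=838517/432000, min=87483461/46656000, spread=24611/373248
Step 7: max=18783259/9720000, min=5279997967/2799360000, spread=207329/4478976
Step 8: max=997998401/518400000, min=317893247549/167961600000, spread=1746635/53747712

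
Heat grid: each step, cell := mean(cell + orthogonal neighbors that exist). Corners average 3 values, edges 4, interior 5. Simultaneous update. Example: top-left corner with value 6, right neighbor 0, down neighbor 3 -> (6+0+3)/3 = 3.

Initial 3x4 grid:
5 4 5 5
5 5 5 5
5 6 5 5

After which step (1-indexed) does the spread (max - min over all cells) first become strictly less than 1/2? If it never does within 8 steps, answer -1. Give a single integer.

Answer: 2

Derivation:
Step 1: max=16/3, min=14/3, spread=2/3
Step 2: max=125/24, min=115/24, spread=5/12
  -> spread < 1/2 first at step 2
Step 3: max=1109/216, min=1051/216, spread=29/108
Step 4: max=275/54, min=265/54, spread=5/27
Step 5: max=13127/2592, min=12793/2592, spread=167/1296
Step 6: max=39233/7776, min=38527/7776, spread=353/3888
Step 7: max=939115/186624, min=927125/186624, spread=5995/93312
Step 8: max=5624279/1119744, min=5573161/1119744, spread=25559/559872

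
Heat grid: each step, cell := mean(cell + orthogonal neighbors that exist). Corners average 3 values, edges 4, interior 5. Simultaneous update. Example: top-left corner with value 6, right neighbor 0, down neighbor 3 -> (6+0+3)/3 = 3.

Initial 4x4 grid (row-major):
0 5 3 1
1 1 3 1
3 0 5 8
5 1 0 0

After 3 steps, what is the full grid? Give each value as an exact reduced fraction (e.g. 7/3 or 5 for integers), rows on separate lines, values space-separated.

After step 1:
  2 9/4 3 5/3
  5/4 2 13/5 13/4
  9/4 2 16/5 7/2
  3 3/2 3/2 8/3
After step 2:
  11/6 37/16 571/240 95/36
  15/8 101/50 281/100 661/240
  17/8 219/100 64/25 757/240
  9/4 2 133/60 23/9
After step 3:
  289/144 1709/800 18253/7200 1399/540
  589/300 4483/2000 3757/1500 20443/7200
  211/100 2179/1000 15517/6000 19843/7200
  17/8 2597/1200 8399/3600 5707/2160

Answer: 289/144 1709/800 18253/7200 1399/540
589/300 4483/2000 3757/1500 20443/7200
211/100 2179/1000 15517/6000 19843/7200
17/8 2597/1200 8399/3600 5707/2160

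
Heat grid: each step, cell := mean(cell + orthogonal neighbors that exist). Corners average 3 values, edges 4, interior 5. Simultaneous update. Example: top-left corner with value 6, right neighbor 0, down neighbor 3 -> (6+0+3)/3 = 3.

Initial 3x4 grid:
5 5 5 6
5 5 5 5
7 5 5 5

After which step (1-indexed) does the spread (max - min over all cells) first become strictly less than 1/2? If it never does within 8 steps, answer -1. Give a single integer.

Step 1: max=17/3, min=5, spread=2/3
Step 2: max=50/9, min=81/16, spread=71/144
  -> spread < 1/2 first at step 2
Step 3: max=581/108, min=737/144, spread=113/432
Step 4: max=69017/12960, min=14803/2880, spread=4807/25920
Step 5: max=4105681/777600, min=53419853/10368000, spread=3967681/31104000
Step 6: max=245321639/46656000, min=481125923/93312000, spread=1903471/18662400
Step 7: max=14672800921/2799360000, min=28894636417/5598720000, spread=18038617/223948800
Step 8: max=878660542739/167961600000, min=1735221622403/335923200000, spread=883978523/13436928000

Answer: 2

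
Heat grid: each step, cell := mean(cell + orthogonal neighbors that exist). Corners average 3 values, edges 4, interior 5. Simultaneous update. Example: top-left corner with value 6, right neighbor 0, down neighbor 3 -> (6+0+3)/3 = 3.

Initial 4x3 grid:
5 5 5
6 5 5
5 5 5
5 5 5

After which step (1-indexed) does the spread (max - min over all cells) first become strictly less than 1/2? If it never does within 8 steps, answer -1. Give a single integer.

Answer: 1

Derivation:
Step 1: max=16/3, min=5, spread=1/3
  -> spread < 1/2 first at step 1
Step 2: max=631/120, min=5, spread=31/120
Step 3: max=5611/1080, min=5, spread=211/1080
Step 4: max=556897/108000, min=9047/1800, spread=14077/108000
Step 5: max=5000407/972000, min=543683/108000, spread=5363/48600
Step 6: max=149540809/29160000, min=302869/60000, spread=93859/1166400
Step 7: max=8958274481/1749600000, min=491336467/97200000, spread=4568723/69984000
Step 8: max=536660435629/104976000000, min=14761618889/2916000000, spread=8387449/167961600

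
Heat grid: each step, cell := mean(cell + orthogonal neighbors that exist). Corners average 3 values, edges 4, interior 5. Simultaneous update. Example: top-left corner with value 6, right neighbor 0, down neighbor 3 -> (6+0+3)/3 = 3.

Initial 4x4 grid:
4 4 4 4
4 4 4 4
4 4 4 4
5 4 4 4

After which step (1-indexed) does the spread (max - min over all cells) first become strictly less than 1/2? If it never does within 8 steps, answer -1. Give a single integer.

Answer: 1

Derivation:
Step 1: max=13/3, min=4, spread=1/3
  -> spread < 1/2 first at step 1
Step 2: max=77/18, min=4, spread=5/18
Step 3: max=905/216, min=4, spread=41/216
Step 4: max=26963/6480, min=4, spread=1043/6480
Step 5: max=803153/194400, min=4, spread=25553/194400
Step 6: max=23999459/5832000, min=72079/18000, spread=645863/5832000
Step 7: max=717481691/174960000, min=480971/120000, spread=16225973/174960000
Step 8: max=21472677983/5248800000, min=216701/54000, spread=409340783/5248800000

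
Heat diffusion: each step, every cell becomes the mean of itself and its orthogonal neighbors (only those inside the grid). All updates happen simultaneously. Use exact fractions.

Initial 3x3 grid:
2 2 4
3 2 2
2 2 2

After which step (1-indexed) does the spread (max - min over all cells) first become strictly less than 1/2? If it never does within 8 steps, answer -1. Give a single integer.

Answer: 2

Derivation:
Step 1: max=8/3, min=2, spread=2/3
Step 2: max=23/9, min=32/15, spread=19/45
  -> spread < 1/2 first at step 2
Step 3: max=659/270, min=3953/1800, spread=1321/5400
Step 4: max=77621/32400, min=288559/129600, spread=877/5184
Step 5: max=574439/243000, min=17460173/7776000, spread=7375/62208
Step 6: max=273597539/116640000, min=1055547031/466560000, spread=62149/746496
Step 7: max=8161408829/3499200000, min=63655198757/27993600000, spread=523543/8957952
Step 8: max=975724121201/419904000000, min=3833981031679/1679616000000, spread=4410589/107495424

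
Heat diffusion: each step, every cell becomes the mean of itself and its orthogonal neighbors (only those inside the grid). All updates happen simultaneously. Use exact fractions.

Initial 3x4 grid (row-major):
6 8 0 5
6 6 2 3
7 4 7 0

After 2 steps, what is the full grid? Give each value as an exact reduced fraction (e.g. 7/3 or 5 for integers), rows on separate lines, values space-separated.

Answer: 215/36 1237/240 901/240 107/36
1427/240 521/100 183/50 121/40
215/36 1207/240 971/240 109/36

Derivation:
After step 1:
  20/3 5 15/4 8/3
  25/4 26/5 18/5 5/2
  17/3 6 13/4 10/3
After step 2:
  215/36 1237/240 901/240 107/36
  1427/240 521/100 183/50 121/40
  215/36 1207/240 971/240 109/36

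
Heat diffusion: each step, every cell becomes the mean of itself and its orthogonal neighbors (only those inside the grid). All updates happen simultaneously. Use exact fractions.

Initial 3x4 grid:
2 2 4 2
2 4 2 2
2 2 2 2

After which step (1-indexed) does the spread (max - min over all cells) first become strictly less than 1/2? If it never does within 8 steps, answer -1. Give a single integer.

Answer: 3

Derivation:
Step 1: max=3, min=2, spread=1
Step 2: max=329/120, min=2, spread=89/120
Step 3: max=3107/1200, min=889/400, spread=11/30
  -> spread < 1/2 first at step 3
Step 4: max=271547/108000, min=24217/10800, spread=29377/108000
Step 5: max=334171/135000, min=624517/270000, spread=1753/10800
Step 6: max=7027807/2880000, min=45218041/19440000, spread=71029/622080
Step 7: max=4726716229/1944000000, min=2741823619/1166400000, spread=7359853/91125000
Step 8: max=25090144567/10368000000, min=55025335807/23328000000, spread=45679663/746496000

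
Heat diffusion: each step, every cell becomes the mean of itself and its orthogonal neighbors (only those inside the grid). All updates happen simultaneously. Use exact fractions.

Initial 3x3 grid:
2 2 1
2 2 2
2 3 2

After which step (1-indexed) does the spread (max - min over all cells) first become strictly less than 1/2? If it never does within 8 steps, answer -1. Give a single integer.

Answer: 3

Derivation:
Step 1: max=7/3, min=5/3, spread=2/3
Step 2: max=547/240, min=31/18, spread=401/720
Step 3: max=4757/2160, min=2021/1080, spread=143/432
  -> spread < 1/2 first at step 3
Step 4: max=276679/129600, min=123277/64800, spread=1205/5184
Step 5: max=16442813/7776000, min=7586969/3888000, spread=10151/62208
Step 6: max=972982111/466560000, min=459766993/233280000, spread=85517/746496
Step 7: max=57980956517/27993600000, min=27864804821/13996800000, spread=720431/8957952
Step 8: max=3456829489399/1679616000000, min=1680998955637/839808000000, spread=6069221/107495424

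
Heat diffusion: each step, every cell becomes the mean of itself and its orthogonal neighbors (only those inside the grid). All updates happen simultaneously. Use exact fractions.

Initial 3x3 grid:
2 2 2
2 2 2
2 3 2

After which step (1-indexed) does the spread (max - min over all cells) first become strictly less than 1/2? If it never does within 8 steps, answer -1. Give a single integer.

Answer: 1

Derivation:
Step 1: max=7/3, min=2, spread=1/3
  -> spread < 1/2 first at step 1
Step 2: max=547/240, min=2, spread=67/240
Step 3: max=4757/2160, min=407/200, spread=1807/10800
Step 4: max=1885963/864000, min=11161/5400, spread=33401/288000
Step 5: max=16781933/7776000, min=1123391/540000, spread=3025513/38880000
Step 6: max=6685726867/3110400000, min=60355949/28800000, spread=53531/995328
Step 7: max=399280925849/186624000000, min=16343116051/7776000000, spread=450953/11943936
Step 8: max=23903783560603/11197440000000, min=1967248610519/933120000000, spread=3799043/143327232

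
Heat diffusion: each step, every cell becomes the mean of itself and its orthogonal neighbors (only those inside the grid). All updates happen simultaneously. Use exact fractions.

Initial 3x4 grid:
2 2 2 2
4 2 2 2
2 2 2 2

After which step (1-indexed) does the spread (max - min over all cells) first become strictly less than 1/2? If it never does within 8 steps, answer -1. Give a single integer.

Answer: 3

Derivation:
Step 1: max=8/3, min=2, spread=2/3
Step 2: max=307/120, min=2, spread=67/120
Step 3: max=2597/1080, min=2, spread=437/1080
  -> spread < 1/2 first at step 3
Step 4: max=1021531/432000, min=1009/500, spread=29951/86400
Step 5: max=8991821/3888000, min=6908/3375, spread=206761/777600
Step 6: max=3566595571/1555200000, min=5565671/2700000, spread=14430763/62208000
Step 7: max=211731741689/93312000000, min=449652727/216000000, spread=139854109/746496000
Step 8: max=12619911890251/5598720000000, min=40731228977/19440000000, spread=7114543559/44789760000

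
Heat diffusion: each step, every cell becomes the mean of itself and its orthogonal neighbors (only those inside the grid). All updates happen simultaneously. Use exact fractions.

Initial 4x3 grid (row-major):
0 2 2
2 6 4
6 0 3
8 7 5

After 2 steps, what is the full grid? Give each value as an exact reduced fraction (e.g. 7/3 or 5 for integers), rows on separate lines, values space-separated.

Answer: 22/9 93/40 107/36
349/120 339/100 733/240
189/40 96/25 323/80
16/3 107/20 13/3

Derivation:
After step 1:
  4/3 5/2 8/3
  7/2 14/5 15/4
  4 22/5 3
  7 5 5
After step 2:
  22/9 93/40 107/36
  349/120 339/100 733/240
  189/40 96/25 323/80
  16/3 107/20 13/3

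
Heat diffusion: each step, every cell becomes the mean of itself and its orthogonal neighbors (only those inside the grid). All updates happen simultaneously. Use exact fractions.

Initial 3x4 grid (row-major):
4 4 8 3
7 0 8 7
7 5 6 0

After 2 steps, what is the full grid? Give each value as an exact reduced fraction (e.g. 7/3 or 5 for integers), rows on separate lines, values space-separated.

After step 1:
  5 4 23/4 6
  9/2 24/5 29/5 9/2
  19/3 9/2 19/4 13/3
After step 2:
  9/2 391/80 431/80 65/12
  619/120 118/25 128/25 619/120
  46/9 1223/240 1163/240 163/36

Answer: 9/2 391/80 431/80 65/12
619/120 118/25 128/25 619/120
46/9 1223/240 1163/240 163/36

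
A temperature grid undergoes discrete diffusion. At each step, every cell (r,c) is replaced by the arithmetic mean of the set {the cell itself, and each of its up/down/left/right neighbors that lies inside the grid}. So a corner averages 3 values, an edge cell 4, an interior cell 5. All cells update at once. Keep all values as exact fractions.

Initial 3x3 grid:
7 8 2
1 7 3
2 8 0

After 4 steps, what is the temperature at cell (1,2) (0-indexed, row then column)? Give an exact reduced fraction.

Step 1: cell (1,2) = 3
Step 2: cell (1,2) = 41/10
Step 3: cell (1,2) = 5029/1200
Step 4: cell (1,2) = 39061/9000
Full grid after step 4:
  627943/129600 515357/108000 18449/4050
  148453/32000 268637/60000 39061/9000
  282409/64800 3675731/864000 532043/129600

Answer: 39061/9000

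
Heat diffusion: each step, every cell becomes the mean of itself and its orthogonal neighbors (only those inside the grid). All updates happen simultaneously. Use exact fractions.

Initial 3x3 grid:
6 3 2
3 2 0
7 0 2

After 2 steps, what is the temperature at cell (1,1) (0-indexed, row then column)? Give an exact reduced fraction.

Answer: 68/25

Derivation:
Step 1: cell (1,1) = 8/5
Step 2: cell (1,1) = 68/25
Full grid after step 2:
  47/12 631/240 77/36
  403/120 68/25 163/120
  127/36 167/80 59/36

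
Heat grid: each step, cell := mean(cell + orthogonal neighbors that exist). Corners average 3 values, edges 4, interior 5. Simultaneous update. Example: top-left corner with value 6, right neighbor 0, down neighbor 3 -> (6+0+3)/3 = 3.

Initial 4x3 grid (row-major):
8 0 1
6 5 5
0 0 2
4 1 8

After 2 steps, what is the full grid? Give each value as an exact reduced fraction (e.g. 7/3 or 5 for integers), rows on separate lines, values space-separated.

Answer: 155/36 401/120 35/12
907/240 163/50 61/20
631/240 143/50 46/15
89/36 611/240 32/9

Derivation:
After step 1:
  14/3 7/2 2
  19/4 16/5 13/4
  5/2 8/5 15/4
  5/3 13/4 11/3
After step 2:
  155/36 401/120 35/12
  907/240 163/50 61/20
  631/240 143/50 46/15
  89/36 611/240 32/9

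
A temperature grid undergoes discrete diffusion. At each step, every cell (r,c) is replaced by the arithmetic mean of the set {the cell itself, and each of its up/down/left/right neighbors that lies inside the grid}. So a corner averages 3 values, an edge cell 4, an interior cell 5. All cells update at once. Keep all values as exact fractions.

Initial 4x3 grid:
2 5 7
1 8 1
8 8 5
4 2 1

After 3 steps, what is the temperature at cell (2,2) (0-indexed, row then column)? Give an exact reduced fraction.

Step 1: cell (2,2) = 15/4
Step 2: cell (2,2) = 67/15
Step 3: cell (2,2) = 959/225
Full grid after step 3:
  4643/1080 11321/2400 4963/1080
  17189/3600 4609/1000 8657/1800
  16919/3600 28769/6000 959/225
  10147/2160 61111/14400 8767/2160

Answer: 959/225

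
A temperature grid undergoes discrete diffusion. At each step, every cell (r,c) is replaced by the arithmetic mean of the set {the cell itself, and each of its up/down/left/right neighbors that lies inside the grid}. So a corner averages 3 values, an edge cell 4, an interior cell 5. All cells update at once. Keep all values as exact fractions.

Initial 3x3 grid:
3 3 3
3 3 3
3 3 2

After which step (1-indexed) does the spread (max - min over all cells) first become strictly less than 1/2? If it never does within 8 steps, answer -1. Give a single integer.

Step 1: max=3, min=8/3, spread=1/3
  -> spread < 1/2 first at step 1
Step 2: max=3, min=49/18, spread=5/18
Step 3: max=3, min=607/216, spread=41/216
Step 4: max=1069/360, min=36749/12960, spread=347/2592
Step 5: max=10643/3600, min=2225863/777600, spread=2921/31104
Step 6: max=1270517/432000, min=134139461/46656000, spread=24611/373248
Step 7: max=28503259/9720000, min=8079357967/2799360000, spread=207329/4478976
Step 8: max=1516398401/518400000, min=485854847549/167961600000, spread=1746635/53747712

Answer: 1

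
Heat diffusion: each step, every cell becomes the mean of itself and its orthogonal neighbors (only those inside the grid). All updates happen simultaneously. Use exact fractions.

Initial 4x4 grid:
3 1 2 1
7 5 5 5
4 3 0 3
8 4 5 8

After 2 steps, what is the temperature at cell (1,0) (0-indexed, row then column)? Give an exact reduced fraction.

Answer: 1087/240

Derivation:
Step 1: cell (1,0) = 19/4
Step 2: cell (1,0) = 1087/240
Full grid after step 2:
  67/18 193/60 83/30 101/36
  1087/240 183/50 331/100 407/120
  1127/240 211/50 361/100 481/120
  95/18 1067/240 1067/240 163/36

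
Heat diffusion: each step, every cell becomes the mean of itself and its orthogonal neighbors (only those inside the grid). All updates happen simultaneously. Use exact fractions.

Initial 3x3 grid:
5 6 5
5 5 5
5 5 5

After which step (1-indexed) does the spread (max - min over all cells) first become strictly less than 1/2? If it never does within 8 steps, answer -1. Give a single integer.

Answer: 1

Derivation:
Step 1: max=16/3, min=5, spread=1/3
  -> spread < 1/2 first at step 1
Step 2: max=1267/240, min=5, spread=67/240
Step 3: max=11237/2160, min=1007/200, spread=1807/10800
Step 4: max=4477963/864000, min=27361/5400, spread=33401/288000
Step 5: max=40109933/7776000, min=2743391/540000, spread=3025513/38880000
Step 6: max=16016926867/3110400000, min=146755949/28800000, spread=53531/995328
Step 7: max=959152925849/186624000000, min=39671116051/7776000000, spread=450953/11943936
Step 8: max=57496103560603/11197440000000, min=4766608610519/933120000000, spread=3799043/143327232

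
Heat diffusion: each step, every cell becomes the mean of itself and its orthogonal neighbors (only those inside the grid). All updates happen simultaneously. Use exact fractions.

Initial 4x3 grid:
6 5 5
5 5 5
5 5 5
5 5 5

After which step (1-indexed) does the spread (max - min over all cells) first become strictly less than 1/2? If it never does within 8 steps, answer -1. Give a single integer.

Answer: 1

Derivation:
Step 1: max=16/3, min=5, spread=1/3
  -> spread < 1/2 first at step 1
Step 2: max=95/18, min=5, spread=5/18
Step 3: max=1121/216, min=5, spread=41/216
Step 4: max=133817/25920, min=5, spread=4217/25920
Step 5: max=7985149/1555200, min=36079/7200, spread=38417/311040
Step 6: max=477760211/93312000, min=722597/144000, spread=1903471/18662400
Step 7: max=28594589089/5598720000, min=21715759/4320000, spread=18038617/223948800
Step 8: max=1712884182851/335923200000, min=1956926759/388800000, spread=883978523/13436928000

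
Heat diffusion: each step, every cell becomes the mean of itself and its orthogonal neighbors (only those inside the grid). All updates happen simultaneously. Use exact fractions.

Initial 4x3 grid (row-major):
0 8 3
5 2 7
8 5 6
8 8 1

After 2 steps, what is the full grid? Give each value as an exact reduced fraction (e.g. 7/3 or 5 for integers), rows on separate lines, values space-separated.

After step 1:
  13/3 13/4 6
  15/4 27/5 9/2
  13/2 29/5 19/4
  8 11/2 5
After step 2:
  34/9 1139/240 55/12
  1199/240 227/50 413/80
  481/80 559/100 401/80
  20/3 243/40 61/12

Answer: 34/9 1139/240 55/12
1199/240 227/50 413/80
481/80 559/100 401/80
20/3 243/40 61/12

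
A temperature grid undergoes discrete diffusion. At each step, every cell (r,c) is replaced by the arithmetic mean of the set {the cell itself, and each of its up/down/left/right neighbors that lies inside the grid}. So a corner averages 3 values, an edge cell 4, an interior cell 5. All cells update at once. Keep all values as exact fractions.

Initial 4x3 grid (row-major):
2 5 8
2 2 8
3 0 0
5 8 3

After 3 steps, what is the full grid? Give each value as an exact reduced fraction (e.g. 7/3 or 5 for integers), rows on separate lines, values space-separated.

Answer: 311/90 779/192 563/120
501/160 289/80 1973/480
4663/1440 169/50 5153/1440
7931/2160 431/120 7741/2160

Derivation:
After step 1:
  3 17/4 7
  9/4 17/5 9/2
  5/2 13/5 11/4
  16/3 4 11/3
After step 2:
  19/6 353/80 21/4
  223/80 17/5 353/80
  761/240 61/20 811/240
  71/18 39/10 125/36
After step 3:
  311/90 779/192 563/120
  501/160 289/80 1973/480
  4663/1440 169/50 5153/1440
  7931/2160 431/120 7741/2160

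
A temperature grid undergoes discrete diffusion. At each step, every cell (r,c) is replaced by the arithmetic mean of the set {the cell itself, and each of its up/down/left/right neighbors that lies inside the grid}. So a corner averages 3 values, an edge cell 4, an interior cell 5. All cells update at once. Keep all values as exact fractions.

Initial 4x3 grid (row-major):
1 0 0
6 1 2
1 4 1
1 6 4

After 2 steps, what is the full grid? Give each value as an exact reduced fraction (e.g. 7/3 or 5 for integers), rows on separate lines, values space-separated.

After step 1:
  7/3 1/2 2/3
  9/4 13/5 1
  3 13/5 11/4
  8/3 15/4 11/3
After step 2:
  61/36 61/40 13/18
  611/240 179/100 421/240
  631/240 147/50 601/240
  113/36 761/240 61/18

Answer: 61/36 61/40 13/18
611/240 179/100 421/240
631/240 147/50 601/240
113/36 761/240 61/18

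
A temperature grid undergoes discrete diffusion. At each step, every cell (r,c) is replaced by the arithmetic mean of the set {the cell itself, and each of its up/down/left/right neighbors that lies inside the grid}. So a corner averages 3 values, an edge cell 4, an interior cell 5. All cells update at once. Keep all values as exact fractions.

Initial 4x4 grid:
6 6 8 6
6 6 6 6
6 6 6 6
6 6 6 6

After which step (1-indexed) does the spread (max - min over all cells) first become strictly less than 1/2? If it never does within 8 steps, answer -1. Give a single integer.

Answer: 3

Derivation:
Step 1: max=20/3, min=6, spread=2/3
Step 2: max=391/60, min=6, spread=31/60
Step 3: max=3451/540, min=6, spread=211/540
  -> spread < 1/2 first at step 3
Step 4: max=340843/54000, min=6, spread=16843/54000
Step 5: max=3054643/486000, min=27079/4500, spread=130111/486000
Step 6: max=91122367/14580000, min=1627159/270000, spread=3255781/14580000
Step 7: max=2724753691/437400000, min=1631107/270000, spread=82360351/437400000
Step 8: max=81483316891/13122000000, min=294106441/48600000, spread=2074577821/13122000000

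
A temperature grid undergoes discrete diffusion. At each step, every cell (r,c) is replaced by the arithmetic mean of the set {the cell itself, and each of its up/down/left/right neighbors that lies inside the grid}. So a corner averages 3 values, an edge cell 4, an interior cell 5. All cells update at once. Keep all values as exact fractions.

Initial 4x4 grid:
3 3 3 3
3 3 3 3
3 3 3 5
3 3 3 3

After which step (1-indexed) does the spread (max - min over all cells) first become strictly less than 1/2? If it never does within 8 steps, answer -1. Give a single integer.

Answer: 3

Derivation:
Step 1: max=11/3, min=3, spread=2/3
Step 2: max=211/60, min=3, spread=31/60
Step 3: max=1831/540, min=3, spread=211/540
  -> spread < 1/2 first at step 3
Step 4: max=178843/54000, min=3, spread=16843/54000
Step 5: max=1596643/486000, min=13579/4500, spread=130111/486000
Step 6: max=47382367/14580000, min=817159/270000, spread=3255781/14580000
Step 7: max=1412553691/437400000, min=821107/270000, spread=82360351/437400000
Step 8: max=42117316891/13122000000, min=148306441/48600000, spread=2074577821/13122000000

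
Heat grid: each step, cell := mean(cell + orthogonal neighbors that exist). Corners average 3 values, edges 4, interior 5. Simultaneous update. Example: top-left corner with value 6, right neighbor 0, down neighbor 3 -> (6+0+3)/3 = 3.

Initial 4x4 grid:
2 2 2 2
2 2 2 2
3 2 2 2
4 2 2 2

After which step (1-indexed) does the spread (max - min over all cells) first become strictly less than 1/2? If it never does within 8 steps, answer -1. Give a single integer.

Step 1: max=3, min=2, spread=1
Step 2: max=11/4, min=2, spread=3/4
Step 3: max=103/40, min=2, spread=23/40
Step 4: max=991/400, min=2, spread=191/400
  -> spread < 1/2 first at step 4
Step 5: max=86599/36000, min=18079/9000, spread=1587/4000
Step 6: max=2543591/1080000, min=1091899/540000, spread=39977/120000
Step 7: max=25016921/10800000, min=549923/270000, spread=1006667/3600000
Step 8: max=2222744323/972000000, min=199430041/97200000, spread=25382657/108000000

Answer: 4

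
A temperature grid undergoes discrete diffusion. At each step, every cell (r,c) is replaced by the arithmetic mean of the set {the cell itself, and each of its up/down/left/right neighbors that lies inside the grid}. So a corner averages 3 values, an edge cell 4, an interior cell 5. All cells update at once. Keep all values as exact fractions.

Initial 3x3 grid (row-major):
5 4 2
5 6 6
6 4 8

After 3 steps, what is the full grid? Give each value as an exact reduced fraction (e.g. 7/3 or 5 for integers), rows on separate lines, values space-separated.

Answer: 2063/432 2753/576 227/48
1483/288 1219/240 499/96
385/72 265/48 395/72

Derivation:
After step 1:
  14/3 17/4 4
  11/2 5 11/2
  5 6 6
After step 2:
  173/36 215/48 55/12
  121/24 21/4 41/8
  11/2 11/2 35/6
After step 3:
  2063/432 2753/576 227/48
  1483/288 1219/240 499/96
  385/72 265/48 395/72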